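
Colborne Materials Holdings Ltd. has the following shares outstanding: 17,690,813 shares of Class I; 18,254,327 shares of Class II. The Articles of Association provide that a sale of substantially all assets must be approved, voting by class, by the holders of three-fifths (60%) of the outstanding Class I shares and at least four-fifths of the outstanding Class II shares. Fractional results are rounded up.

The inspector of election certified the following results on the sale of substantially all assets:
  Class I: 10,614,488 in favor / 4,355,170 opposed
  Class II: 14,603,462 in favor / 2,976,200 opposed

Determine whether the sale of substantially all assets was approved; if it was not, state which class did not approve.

Approved — every class gave the required vote.

Class I: 3/5 of 17690813 = 10614487.80, rounded up to 10614488; 10,614,488 required, 10,614,488 in favor — approved.
Class II: 4/5 of 18254327 = 14603461.60, rounded up to 14603462; 14,603,462 required, 14,603,462 in favor — approved.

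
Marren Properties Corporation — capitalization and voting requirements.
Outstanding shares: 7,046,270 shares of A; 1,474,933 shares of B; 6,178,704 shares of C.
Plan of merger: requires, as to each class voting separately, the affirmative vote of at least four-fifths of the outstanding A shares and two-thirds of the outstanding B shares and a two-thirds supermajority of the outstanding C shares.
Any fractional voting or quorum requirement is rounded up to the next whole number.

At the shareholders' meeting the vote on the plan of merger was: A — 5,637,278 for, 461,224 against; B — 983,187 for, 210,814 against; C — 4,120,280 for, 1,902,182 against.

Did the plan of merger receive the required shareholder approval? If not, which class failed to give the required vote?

A: 4/5 of 7046270 = 5637016; 5,637,016 required, 5,637,278 in favor — approved.
B: 2/3 of 1474933 = 983288.67, rounded up to 983289; 983,289 required, 983,187 in favor — not approved.
C: 2/3 of 6178704 = 4119136; 4,119,136 required, 4,120,280 in favor — approved.

Not approved — the B shares did not give the required vote.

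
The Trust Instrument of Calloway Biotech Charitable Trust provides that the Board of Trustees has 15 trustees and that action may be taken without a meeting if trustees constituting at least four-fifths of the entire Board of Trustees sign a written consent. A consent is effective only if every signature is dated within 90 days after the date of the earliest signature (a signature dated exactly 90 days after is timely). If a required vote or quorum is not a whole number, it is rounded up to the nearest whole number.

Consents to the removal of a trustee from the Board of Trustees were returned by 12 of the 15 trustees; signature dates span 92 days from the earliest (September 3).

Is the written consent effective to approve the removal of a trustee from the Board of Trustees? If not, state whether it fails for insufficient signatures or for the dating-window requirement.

Not effective — dating-window requirement not satisfied.

Signatures required: at least four-fifths of 15 — 4/5 of 15 = 12, so 12 needed; 12 signed. Sufficient.
Dating window: the latest signature is 92 days after the earliest; the limit is 90 days. Outside the window.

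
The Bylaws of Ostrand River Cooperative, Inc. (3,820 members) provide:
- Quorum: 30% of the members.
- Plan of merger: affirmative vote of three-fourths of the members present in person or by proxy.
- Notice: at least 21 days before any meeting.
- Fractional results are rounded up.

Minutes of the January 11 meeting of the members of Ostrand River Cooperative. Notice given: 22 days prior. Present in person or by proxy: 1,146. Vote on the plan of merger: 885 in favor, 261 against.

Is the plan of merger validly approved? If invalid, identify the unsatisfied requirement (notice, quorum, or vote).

Valid — all requirements satisfied.

Notice: 22 days given; 21 required. Satisfied.
Quorum: 30% of 3,820 = 1,146; 1,146 present. Satisfied.
Vote: requires three-fourths of those present (1,146); 3/4 of 1146 = 859.50, rounded up to 860, so 860 needed; 885 in favor. Satisfied.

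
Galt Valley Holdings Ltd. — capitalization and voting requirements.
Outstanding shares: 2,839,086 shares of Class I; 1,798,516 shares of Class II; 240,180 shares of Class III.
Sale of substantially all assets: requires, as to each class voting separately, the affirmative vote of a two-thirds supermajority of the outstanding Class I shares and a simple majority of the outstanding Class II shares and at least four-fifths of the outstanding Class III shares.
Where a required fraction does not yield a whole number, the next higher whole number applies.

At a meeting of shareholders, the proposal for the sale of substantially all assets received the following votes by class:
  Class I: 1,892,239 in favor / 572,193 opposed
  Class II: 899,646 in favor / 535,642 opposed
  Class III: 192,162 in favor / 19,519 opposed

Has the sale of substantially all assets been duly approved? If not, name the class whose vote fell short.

Not approved — the Class I shares did not give the required vote.

Class I: 2/3 of 2839086 = 1892724; 1,892,724 required, 1,892,239 in favor — not approved.
Class II: a majority of 1798516 is 899259; 899,259 required, 899,646 in favor — approved.
Class III: 4/5 of 240180 = 192144; 192,144 required, 192,162 in favor — approved.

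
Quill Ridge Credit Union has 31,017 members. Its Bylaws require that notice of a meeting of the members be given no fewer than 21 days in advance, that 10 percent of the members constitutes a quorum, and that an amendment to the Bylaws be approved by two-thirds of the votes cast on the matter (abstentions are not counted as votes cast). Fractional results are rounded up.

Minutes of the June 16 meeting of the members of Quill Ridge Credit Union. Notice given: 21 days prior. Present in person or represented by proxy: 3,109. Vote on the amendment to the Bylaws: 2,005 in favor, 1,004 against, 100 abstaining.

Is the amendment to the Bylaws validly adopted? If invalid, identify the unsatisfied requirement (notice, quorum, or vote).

Notice: 21 days given; 21 required. Satisfied.
Quorum: 10% of 31,017 = 3,101.70, rounded up to 3,102; 3,109 present. Satisfied.
Vote: requires two-thirds of the votes cast (3,109 − 100 abstaining = 3,009); 2/3 of 3009 = 2006, so 2,006 needed; 2,005 in favor. Not satisfied.

Invalid — vote requirement not satisfied.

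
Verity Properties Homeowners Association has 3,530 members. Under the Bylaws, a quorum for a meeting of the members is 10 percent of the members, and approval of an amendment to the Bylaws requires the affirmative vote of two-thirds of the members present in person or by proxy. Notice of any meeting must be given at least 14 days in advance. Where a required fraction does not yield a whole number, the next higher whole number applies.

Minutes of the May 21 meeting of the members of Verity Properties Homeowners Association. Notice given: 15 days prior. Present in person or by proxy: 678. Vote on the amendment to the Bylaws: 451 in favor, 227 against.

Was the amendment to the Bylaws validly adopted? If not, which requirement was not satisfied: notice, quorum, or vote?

Notice: 15 days given; 14 required. Satisfied.
Quorum: 10% of 3,530 = 353; 678 present. Satisfied.
Vote: requires two-thirds of those present (678); 2/3 of 678 = 452, so 452 needed; 451 in favor. Not satisfied.

Invalid — vote requirement not satisfied.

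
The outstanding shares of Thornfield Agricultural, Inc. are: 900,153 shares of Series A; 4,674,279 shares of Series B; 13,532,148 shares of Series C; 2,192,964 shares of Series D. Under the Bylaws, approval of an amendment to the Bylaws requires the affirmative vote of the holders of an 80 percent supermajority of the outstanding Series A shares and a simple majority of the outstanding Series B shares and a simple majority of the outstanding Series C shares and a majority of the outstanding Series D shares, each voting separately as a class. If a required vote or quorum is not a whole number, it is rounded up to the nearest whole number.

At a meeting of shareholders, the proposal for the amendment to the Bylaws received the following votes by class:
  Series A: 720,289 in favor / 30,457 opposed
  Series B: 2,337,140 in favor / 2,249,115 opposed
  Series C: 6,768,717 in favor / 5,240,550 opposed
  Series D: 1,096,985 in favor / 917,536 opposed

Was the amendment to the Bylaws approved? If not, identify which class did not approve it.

Approved — every class gave the required vote.

Series A: 4/5 of 900153 = 720122.40, rounded up to 720123; 720,123 required, 720,289 in favor — approved.
Series B: a majority of 4674279 is 2337140; 2,337,140 required, 2,337,140 in favor — approved.
Series C: a majority of 13532148 is 6766075; 6,766,075 required, 6,768,717 in favor — approved.
Series D: a majority of 2192964 is 1096483; 1,096,483 required, 1,096,985 in favor — approved.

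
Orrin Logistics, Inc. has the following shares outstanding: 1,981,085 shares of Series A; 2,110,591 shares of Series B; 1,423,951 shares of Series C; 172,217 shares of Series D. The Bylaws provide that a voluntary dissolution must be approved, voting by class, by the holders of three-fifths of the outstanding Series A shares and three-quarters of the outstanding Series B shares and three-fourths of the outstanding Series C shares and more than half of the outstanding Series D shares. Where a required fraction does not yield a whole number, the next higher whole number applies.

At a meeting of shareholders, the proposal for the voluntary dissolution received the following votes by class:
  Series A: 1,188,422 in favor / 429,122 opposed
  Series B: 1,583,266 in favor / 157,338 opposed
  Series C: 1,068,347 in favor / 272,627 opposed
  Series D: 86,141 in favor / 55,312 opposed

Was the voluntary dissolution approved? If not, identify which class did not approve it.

Not approved — the Series A shares did not give the required vote.

Series A: 3/5 of 1981085 = 1188651; 1,188,651 required, 1,188,422 in favor — not approved.
Series B: 3/4 of 2110591 = 1582943.25, rounded up to 1582944; 1,582,944 required, 1,583,266 in favor — approved.
Series C: 3/4 of 1423951 = 1067963.25, rounded up to 1067964; 1,067,964 required, 1,068,347 in favor — approved.
Series D: a majority of 172217 is 86109; 86,109 required, 86,141 in favor — approved.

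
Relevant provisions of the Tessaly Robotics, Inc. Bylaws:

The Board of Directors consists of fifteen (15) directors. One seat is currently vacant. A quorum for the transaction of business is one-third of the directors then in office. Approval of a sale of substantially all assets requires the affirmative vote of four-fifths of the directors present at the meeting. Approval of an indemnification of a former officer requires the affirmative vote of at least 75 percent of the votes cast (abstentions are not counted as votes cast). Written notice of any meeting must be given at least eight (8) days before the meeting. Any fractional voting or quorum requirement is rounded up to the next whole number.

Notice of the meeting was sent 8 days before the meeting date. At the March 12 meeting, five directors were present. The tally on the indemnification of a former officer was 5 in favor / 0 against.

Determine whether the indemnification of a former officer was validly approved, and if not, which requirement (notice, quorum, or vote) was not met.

Valid — all requirements satisfied.

Notice: 8 days given; 8 required (8 ≥ 8). Satisfied.
Quorum: 5 present; quorum is 5. Satisfied.
Vote: the indemnification of a former officer requires three-fourths of the votes cast (5). 3/4 of 5 = 3.75, rounded up to 4, so 4 affirmative votes are needed; 5 voted in favor. Satisfied.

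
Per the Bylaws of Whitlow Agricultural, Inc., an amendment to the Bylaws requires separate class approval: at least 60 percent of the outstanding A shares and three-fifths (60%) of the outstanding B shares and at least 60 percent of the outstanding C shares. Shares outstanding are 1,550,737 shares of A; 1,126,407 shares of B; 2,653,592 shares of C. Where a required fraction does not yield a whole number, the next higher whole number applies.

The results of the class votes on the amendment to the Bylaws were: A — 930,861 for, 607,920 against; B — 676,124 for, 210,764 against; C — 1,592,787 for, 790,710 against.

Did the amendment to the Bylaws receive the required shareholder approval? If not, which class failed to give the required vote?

Approved — every class gave the required vote.

A: 3/5 of 1550737 = 930442.20, rounded up to 930443; 930,443 required, 930,861 in favor — approved.
B: 3/5 of 1126407 = 675844.20, rounded up to 675845; 675,845 required, 676,124 in favor — approved.
C: 3/5 of 2653592 = 1592155.20, rounded up to 1592156; 1,592,156 required, 1,592,787 in favor — approved.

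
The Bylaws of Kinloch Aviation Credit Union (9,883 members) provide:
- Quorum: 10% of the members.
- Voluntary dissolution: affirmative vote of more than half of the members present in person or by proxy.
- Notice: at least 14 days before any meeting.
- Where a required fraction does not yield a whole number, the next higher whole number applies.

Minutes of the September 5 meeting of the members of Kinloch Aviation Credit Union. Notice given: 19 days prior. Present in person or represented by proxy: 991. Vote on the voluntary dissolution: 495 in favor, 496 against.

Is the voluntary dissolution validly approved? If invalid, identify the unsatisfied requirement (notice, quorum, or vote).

Invalid — vote requirement not satisfied.

Notice: 19 days given; 14 required. Satisfied.
Quorum: 10% of 9,883 = 988.30, rounded up to 989; 991 present. Satisfied.
Vote: requires a majority of those present (991); a majority of 991 is 496, so 496 needed; 495 in favor. Not satisfied.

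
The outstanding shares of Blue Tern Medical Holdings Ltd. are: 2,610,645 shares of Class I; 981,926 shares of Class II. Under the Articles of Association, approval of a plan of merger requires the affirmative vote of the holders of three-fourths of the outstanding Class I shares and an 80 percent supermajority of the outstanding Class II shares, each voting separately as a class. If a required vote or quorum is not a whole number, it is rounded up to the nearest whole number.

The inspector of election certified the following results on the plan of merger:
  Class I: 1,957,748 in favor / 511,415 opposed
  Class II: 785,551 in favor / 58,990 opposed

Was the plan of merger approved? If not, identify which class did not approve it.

Class I: 3/4 of 2610645 = 1957983.75, rounded up to 1957984; 1,957,984 required, 1,957,748 in favor — not approved.
Class II: 4/5 of 981926 = 785540.80, rounded up to 785541; 785,541 required, 785,551 in favor — approved.

Not approved — the Class I shares did not give the required vote.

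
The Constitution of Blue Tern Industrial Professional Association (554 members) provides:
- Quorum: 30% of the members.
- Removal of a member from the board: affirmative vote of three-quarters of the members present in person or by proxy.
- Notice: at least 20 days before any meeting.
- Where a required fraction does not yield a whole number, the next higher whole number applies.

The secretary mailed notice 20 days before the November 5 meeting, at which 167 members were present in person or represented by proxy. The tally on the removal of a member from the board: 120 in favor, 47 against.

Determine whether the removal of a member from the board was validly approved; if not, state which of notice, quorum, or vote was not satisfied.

Notice: 20 days given; 20 required. Satisfied.
Quorum: 30% of 554 = 166.20, rounded up to 167; 167 present. Satisfied.
Vote: requires three-fourths of those present (167); 3/4 of 167 = 125.25, rounded up to 126, so 126 needed; 120 in favor. Not satisfied.

Invalid — vote requirement not satisfied.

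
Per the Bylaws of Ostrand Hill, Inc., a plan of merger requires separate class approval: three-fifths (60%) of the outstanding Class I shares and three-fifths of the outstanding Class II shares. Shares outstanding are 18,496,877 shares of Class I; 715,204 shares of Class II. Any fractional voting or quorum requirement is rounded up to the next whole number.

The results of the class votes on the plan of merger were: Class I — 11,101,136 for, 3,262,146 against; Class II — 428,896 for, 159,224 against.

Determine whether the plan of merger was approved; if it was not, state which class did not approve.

Class I: 3/5 of 18496877 = 11098126.20, rounded up to 11098127; 11,098,127 required, 11,101,136 in favor — approved.
Class II: 3/5 of 715204 = 429122.40, rounded up to 429123; 429,123 required, 428,896 in favor — not approved.

Not approved — the Class II shares did not give the required vote.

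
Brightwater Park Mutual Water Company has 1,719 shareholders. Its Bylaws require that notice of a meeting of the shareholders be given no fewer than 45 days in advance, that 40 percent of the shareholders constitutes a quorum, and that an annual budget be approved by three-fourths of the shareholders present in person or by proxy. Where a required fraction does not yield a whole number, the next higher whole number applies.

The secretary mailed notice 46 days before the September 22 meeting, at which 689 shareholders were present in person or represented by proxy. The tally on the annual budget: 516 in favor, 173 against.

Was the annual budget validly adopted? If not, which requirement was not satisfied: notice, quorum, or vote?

Invalid — vote requirement not satisfied.

Notice: 46 days given; 45 required. Satisfied.
Quorum: 40% of 1,719 = 687.60, rounded up to 688; 689 present. Satisfied.
Vote: requires three-fourths of those present (689); 3/4 of 689 = 516.75, rounded up to 517, so 517 needed; 516 in favor. Not satisfied.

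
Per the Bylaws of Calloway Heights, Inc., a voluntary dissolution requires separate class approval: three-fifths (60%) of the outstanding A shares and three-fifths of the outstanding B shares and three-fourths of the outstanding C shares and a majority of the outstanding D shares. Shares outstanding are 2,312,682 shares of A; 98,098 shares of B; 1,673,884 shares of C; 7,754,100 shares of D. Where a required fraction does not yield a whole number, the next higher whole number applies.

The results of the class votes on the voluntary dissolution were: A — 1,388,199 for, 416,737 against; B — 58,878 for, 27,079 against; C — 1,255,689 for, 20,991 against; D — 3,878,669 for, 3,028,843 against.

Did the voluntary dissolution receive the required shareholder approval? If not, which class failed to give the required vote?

A: 3/5 of 2312682 = 1387609.20, rounded up to 1387610; 1,387,610 required, 1,388,199 in favor — approved.
B: 3/5 of 98098 = 58858.80, rounded up to 58859; 58,859 required, 58,878 in favor — approved.
C: 3/4 of 1673884 = 1255413; 1,255,413 required, 1,255,689 in favor — approved.
D: a majority of 7754100 is 3877051; 3,877,051 required, 3,878,669 in favor — approved.

Approved — every class gave the required vote.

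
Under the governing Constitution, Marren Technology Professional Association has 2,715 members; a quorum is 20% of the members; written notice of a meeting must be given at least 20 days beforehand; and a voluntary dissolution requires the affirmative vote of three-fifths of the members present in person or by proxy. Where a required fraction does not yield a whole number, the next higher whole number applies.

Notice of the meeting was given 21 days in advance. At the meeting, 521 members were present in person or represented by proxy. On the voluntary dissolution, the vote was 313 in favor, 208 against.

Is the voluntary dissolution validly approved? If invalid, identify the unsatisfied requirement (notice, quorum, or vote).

Invalid — quorum requirement not satisfied.

Notice: 21 days given; 20 required. Satisfied.
Quorum: 20% of 2,715 = 543; 521 present. Not satisfied.
Vote: requires three-fifths of those present (521); 3/5 of 521 = 312.60, rounded up to 313, so 313 needed; 313 in favor. Satisfied.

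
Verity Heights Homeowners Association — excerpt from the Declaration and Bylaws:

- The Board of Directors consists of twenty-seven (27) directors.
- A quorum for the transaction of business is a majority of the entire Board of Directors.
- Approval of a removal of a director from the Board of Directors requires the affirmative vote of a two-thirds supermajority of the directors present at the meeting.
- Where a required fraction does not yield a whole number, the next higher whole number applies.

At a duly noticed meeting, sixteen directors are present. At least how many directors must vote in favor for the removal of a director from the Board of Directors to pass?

The removal of a director from the Board of Directors requires two-thirds of the directors present (16).
2/3 of 16 = 10.67, rounded up to 11.

11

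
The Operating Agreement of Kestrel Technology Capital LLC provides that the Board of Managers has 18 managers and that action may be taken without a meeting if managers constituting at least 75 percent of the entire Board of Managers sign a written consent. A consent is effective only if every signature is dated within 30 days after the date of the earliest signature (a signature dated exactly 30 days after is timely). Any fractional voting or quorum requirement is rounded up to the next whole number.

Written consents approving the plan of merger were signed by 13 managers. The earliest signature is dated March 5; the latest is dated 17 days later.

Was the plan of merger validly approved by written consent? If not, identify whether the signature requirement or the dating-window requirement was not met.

Signatures required: at least 75 percent of 18 — 3/4 of 18 = 13.50, rounded up to 14, so 14 needed; 13 signed. Insufficient.
Dating window: the latest signature is 17 days after the earliest; the limit is 30 days. Within the window.

Not effective — insufficient signatures.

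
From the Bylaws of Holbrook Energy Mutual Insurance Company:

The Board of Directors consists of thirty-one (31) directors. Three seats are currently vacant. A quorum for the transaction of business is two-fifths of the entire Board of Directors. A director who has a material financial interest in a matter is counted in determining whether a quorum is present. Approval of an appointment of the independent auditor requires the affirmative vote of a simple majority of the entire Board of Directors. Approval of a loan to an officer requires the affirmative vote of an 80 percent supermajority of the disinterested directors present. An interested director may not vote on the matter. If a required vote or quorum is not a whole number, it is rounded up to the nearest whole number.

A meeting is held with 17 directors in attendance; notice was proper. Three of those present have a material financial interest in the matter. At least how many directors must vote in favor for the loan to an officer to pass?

12

The loan to an officer requires four-fifths of the disinterested directors present (17 − 3 = 14).
4/5 of 14 = 11.20, rounded up to 12.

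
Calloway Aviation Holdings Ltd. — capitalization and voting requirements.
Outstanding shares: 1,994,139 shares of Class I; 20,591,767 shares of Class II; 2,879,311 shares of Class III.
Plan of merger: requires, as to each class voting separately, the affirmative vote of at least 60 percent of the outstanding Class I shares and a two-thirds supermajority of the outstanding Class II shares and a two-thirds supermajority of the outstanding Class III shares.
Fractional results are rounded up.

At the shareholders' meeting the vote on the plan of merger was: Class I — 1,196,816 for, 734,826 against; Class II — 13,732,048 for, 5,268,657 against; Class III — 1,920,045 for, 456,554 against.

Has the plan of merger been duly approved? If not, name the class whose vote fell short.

Approved — every class gave the required vote.

Class I: 3/5 of 1994139 = 1196483.40, rounded up to 1196484; 1,196,484 required, 1,196,816 in favor — approved.
Class II: 2/3 of 20591767 = 13727844.67, rounded up to 13727845; 13,727,845 required, 13,732,048 in favor — approved.
Class III: 2/3 of 2879311 = 1919540.67, rounded up to 1919541; 1,919,541 required, 1,920,045 in favor — approved.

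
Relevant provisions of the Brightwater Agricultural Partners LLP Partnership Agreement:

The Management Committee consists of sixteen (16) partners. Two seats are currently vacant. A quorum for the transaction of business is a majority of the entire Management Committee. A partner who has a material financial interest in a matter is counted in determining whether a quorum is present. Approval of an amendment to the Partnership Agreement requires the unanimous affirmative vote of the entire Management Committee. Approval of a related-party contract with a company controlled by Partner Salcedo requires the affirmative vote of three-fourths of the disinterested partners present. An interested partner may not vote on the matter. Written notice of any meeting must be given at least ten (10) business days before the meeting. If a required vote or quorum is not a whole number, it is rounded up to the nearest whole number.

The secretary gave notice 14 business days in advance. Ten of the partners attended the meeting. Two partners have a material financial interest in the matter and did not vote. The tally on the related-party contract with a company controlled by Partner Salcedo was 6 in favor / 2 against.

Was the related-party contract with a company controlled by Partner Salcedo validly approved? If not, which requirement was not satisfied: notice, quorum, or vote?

Valid — all requirements satisfied.

Notice: 14 business days given; 10 required (14 ≥ 10). Satisfied.
Quorum: 10 present (interested partners count toward quorum); quorum is 9. Satisfied.
Vote: the related-party contract with a company controlled by Partner Salcedo requires three-fourths of the disinterested partners present (10 − 2 = 8). 3/4 of 8 = 6, so 6 affirmative votes are needed; 6 voted in favor. Satisfied.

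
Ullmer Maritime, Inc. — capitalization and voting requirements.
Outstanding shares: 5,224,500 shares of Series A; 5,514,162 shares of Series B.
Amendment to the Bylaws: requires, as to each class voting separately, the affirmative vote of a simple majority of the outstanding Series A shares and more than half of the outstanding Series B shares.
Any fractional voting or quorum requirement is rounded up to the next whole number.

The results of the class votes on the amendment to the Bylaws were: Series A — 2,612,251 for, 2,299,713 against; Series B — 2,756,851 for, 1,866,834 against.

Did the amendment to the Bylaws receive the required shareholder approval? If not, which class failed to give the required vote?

Series A: a majority of 5224500 is 2612251; 2,612,251 required, 2,612,251 in favor — approved.
Series B: a majority of 5514162 is 2757082; 2,757,082 required, 2,756,851 in favor — not approved.

Not approved — the Series B shares did not give the required vote.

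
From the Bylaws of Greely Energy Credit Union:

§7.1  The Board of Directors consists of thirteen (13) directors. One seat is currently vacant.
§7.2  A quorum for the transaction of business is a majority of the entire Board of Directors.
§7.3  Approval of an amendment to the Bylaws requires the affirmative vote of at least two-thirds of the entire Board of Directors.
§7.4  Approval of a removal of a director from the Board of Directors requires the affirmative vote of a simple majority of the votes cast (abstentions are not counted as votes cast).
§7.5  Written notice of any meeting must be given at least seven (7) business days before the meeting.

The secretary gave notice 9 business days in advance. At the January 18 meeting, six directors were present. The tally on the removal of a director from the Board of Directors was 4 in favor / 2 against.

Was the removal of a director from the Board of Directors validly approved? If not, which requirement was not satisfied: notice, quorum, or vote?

Notice: 9 business days given; 7 required (9 ≥ 7). Satisfied.
Quorum: 6 present; quorum is 7. Not satisfied.
Vote: the removal of a director from the Board of Directors requires a majority of the votes cast (6). A majority of 6 is 4, so 4 affirmative votes are needed; 4 voted in favor. Satisfied. (Moot — without a quorum no business can be validly transacted.)

Invalid — quorum requirement not satisfied.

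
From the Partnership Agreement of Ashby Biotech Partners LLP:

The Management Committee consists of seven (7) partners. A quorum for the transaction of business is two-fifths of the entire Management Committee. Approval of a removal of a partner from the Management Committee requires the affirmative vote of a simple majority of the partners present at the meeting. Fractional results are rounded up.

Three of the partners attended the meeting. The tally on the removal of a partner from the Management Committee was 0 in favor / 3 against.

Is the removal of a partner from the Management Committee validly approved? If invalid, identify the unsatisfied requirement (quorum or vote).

Invalid — vote requirement not satisfied.

Quorum: 3 present; quorum is 3. Satisfied.
Vote: the removal of a partner from the Management Committee requires a majority of the partners present (3). A majority of 3 is 2, so 2 affirmative votes are needed; 0 voted in favor. Not satisfied.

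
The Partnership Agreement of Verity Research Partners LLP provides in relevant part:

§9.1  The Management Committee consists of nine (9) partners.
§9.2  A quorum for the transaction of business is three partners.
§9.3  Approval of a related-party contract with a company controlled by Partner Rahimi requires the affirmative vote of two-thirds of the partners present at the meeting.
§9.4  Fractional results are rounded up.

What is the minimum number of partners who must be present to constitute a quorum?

3

The quorum is fixed at 3.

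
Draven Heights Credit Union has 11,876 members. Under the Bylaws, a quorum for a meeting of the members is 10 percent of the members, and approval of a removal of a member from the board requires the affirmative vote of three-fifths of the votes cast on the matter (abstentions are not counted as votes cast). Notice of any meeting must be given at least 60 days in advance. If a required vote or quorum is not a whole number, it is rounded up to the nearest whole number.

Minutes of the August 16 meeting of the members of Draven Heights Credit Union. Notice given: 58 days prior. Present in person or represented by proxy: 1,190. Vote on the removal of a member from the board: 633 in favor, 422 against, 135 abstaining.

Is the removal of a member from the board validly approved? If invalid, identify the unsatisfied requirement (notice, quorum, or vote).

Notice: 58 days given; 60 required. Not satisfied.
Quorum: 10% of 11,876 = 1,187.60, rounded up to 1,188; 1,190 present. Satisfied.
Vote: requires three-fifths of the votes cast (1,190 − 135 abstaining = 1,055); 3/5 of 1055 = 633, so 633 needed; 633 in favor. Satisfied.

Invalid — notice requirement not satisfied.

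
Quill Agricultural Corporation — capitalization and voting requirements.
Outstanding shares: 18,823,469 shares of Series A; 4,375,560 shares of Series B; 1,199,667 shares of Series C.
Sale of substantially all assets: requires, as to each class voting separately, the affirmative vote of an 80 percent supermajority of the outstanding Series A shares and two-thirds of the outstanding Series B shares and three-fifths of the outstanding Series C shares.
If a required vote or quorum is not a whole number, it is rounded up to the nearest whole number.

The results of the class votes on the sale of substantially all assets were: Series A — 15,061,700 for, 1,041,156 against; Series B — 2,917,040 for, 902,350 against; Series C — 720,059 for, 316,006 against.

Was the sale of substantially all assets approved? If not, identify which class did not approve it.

Series A: 4/5 of 18823469 = 15058775.20, rounded up to 15058776; 15,058,776 required, 15,061,700 in favor — approved.
Series B: 2/3 of 4375560 = 2917040; 2,917,040 required, 2,917,040 in favor — approved.
Series C: 3/5 of 1199667 = 719800.20, rounded up to 719801; 719,801 required, 720,059 in favor — approved.

Approved — every class gave the required vote.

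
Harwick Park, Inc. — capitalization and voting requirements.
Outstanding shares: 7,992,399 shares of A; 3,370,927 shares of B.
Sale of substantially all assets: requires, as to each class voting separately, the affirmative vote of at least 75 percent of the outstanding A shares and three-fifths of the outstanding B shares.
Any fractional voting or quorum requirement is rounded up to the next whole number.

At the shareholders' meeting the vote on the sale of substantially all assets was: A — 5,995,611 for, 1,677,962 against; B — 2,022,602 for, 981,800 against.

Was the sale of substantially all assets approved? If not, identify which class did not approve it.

A: 3/4 of 7992399 = 5994299.25, rounded up to 5994300; 5,994,300 required, 5,995,611 in favor — approved.
B: 3/5 of 3370927 = 2022556.20, rounded up to 2022557; 2,022,557 required, 2,022,602 in favor — approved.

Approved — every class gave the required vote.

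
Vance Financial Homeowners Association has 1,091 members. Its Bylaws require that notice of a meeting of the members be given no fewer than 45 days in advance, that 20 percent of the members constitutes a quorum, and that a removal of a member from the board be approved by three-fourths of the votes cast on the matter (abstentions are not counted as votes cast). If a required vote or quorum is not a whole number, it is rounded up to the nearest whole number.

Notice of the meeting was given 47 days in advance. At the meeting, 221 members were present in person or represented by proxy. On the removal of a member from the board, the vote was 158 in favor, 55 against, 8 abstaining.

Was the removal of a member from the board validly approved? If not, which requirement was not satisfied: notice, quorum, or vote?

Invalid — vote requirement not satisfied.

Notice: 47 days given; 45 required. Satisfied.
Quorum: 20% of 1,091 = 218.20, rounded up to 219; 221 present. Satisfied.
Vote: requires three-fourths of the votes cast (221 − 8 abstaining = 213); 3/4 of 213 = 159.75, rounded up to 160, so 160 needed; 158 in favor. Not satisfied.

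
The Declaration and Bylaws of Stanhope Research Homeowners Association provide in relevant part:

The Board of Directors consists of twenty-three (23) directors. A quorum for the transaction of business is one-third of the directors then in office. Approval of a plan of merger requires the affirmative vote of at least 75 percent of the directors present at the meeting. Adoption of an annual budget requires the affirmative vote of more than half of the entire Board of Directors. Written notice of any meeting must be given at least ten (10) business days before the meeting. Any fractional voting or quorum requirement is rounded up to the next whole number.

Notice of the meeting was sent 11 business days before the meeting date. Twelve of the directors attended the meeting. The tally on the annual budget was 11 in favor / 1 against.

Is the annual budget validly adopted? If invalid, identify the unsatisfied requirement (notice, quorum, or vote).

Notice: 11 business days given; 10 required (11 ≥ 10). Satisfied.
Quorum: 12 present; quorum is 8. Satisfied.
Vote: the annual budget requires a majority of the entire Board of Directors (23). A majority of 23 is 12, so 12 affirmative votes are needed; 11 voted in favor. Not satisfied.

Invalid — vote requirement not satisfied.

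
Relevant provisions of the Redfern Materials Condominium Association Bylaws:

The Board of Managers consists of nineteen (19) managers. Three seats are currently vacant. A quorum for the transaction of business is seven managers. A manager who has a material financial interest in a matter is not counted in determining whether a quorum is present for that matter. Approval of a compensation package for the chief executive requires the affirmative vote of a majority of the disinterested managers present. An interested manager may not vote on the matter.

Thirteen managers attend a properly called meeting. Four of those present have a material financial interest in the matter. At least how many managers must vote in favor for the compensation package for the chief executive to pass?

5

The compensation package for the chief executive requires a majority of the disinterested managers present (13 − 4 = 9).
A majority of 9 is 5.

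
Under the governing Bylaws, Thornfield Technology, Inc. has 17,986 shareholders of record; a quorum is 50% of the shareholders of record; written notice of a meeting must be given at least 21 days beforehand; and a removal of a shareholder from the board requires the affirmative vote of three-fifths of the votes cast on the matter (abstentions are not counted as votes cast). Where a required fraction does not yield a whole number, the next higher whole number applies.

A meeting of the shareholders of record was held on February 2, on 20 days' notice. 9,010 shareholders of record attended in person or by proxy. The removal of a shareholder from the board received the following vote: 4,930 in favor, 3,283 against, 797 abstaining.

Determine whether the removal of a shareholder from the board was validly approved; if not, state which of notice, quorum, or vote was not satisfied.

Notice: 20 days given; 21 required. Not satisfied.
Quorum: 50% of 17,986 = 8,993; 9,010 present. Satisfied.
Vote: requires three-fifths of the votes cast (9,010 − 797 abstaining = 8,213); 3/5 of 8213 = 4927.80, rounded up to 4928, so 4,928 needed; 4,930 in favor. Satisfied.

Invalid — notice requirement not satisfied.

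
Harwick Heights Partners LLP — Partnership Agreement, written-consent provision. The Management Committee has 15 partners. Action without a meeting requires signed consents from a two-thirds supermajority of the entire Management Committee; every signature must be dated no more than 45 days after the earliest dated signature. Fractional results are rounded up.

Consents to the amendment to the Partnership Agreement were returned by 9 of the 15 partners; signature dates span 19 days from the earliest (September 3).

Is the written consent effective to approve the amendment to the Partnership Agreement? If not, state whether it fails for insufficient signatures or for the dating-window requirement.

Not effective — insufficient signatures.

Signatures required: a two-thirds supermajority of 15 — 2/3 of 15 = 10, so 10 needed; 9 signed. Insufficient.
Dating window: the latest signature is 19 days after the earliest; the limit is 45 days. Within the window.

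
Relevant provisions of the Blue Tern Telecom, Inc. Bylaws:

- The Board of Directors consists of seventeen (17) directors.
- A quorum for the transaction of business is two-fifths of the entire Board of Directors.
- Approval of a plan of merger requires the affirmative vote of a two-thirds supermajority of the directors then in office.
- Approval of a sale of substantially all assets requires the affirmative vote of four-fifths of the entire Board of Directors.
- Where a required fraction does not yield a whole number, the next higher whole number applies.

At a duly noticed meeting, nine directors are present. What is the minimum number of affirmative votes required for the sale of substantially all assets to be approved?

The sale of substantially all assets requires four-fifths of the entire Board of Directors (17).
4/5 of 17 = 13.60, rounded up to 14.
(Only 9 can vote, so the sale of substantially all assets cannot pass at this meeting, but the required vote is still 14.)

14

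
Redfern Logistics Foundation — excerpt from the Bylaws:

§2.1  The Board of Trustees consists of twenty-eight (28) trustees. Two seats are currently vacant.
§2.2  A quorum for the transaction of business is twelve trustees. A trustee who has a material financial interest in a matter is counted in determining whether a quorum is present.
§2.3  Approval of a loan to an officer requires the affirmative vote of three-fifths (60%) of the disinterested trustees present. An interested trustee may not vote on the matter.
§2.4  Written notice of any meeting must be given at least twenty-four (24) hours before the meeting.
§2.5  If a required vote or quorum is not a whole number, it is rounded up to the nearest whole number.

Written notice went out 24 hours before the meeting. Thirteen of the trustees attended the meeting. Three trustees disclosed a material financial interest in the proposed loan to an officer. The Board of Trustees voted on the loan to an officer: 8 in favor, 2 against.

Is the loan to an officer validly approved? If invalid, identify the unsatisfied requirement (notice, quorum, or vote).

Notice: 24 hours given; 24 required (24 ≥ 24). Satisfied.
Quorum: 13 present (interested trustees count toward quorum); quorum is 12. Satisfied.
Vote: the loan to an officer requires three-fifths of the disinterested trustees present (13 − 3 = 10). 3/5 of 10 = 6, so 6 affirmative votes are needed; 8 voted in favor. Satisfied.

Valid — all requirements satisfied.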